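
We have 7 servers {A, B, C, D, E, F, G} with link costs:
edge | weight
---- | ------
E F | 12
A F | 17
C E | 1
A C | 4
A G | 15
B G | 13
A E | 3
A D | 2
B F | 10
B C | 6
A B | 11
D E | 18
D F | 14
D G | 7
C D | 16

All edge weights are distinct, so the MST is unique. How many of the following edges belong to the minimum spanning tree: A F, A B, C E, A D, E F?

Kruskal: consider edges lightest-first.
C E (1): add — endpoints in different components.
A D (2): add — endpoints in different components.
A E (3): add — endpoints in different components.
A C (4): skip — A and C already connected.
B C (6): add — endpoints in different components.
D G (7): add — endpoints in different components.
B F (10): add — endpoints in different components.
MST edge set: {C E, A D, A E, B C, D G, B F}.
Of the listed edges, {C E, A D} are in the MST → 2.

2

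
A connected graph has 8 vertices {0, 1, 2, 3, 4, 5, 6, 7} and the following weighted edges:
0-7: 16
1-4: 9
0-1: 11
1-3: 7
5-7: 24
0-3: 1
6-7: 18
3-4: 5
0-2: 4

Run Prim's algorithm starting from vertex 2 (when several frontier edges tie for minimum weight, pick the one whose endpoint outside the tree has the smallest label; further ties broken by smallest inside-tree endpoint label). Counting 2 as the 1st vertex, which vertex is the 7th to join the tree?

Grow the tree from 2 using Prim:
Step 1: cheapest edge leaving the tree is 0-2 (4); add 0.
Step 2: cheapest edge leaving the tree is 0-3 (1); add 3.
Step 3: cheapest edge leaving the tree is 3-4 (5); add 4.
Step 4: cheapest edge leaving the tree is 1-3 (7); add 1.
Step 5: cheapest edge leaving the tree is 0-7 (16); add 7.
Step 6: cheapest edge leaving the tree is 6-7 (18); add 6.
Step 7: cheapest edge leaving the tree is 5-7 (24); add 5.
Vertex order: 2, 0, 3, 4, 1, 7, 6, 5. The 7th vertex is 6.

6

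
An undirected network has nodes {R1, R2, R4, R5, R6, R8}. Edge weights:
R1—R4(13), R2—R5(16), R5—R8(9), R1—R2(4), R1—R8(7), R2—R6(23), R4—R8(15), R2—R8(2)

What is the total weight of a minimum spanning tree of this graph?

51

Grow the tree from R4 using Prim:
Step 1: frontier [R1—R4 13, R4—R8 15] → take R1—R4 (13); add R1.
Step 2: frontier [R1—R2 4, R1—R8 7, R4—R8 15] → take R1—R2 (4); add R2.
Step 3: frontier [R1—R8 7, R2—R8 2, R2—R5 16, R2—R6 23, R4—R8 15] → take R2—R8 (2); add R8.
Step 4: frontier [R2—R5 16, R2—R6 23, R5—R8 9] → take R5—R8 (9); add R5.
Step 5: frontier [R2—R6 23] → take R2—R6 (23); add R6.
MST edges: R1—R4, R1—R2, R2—R8, R5—R8, R2—R6; total weight 13+4+2+9+23 = 51.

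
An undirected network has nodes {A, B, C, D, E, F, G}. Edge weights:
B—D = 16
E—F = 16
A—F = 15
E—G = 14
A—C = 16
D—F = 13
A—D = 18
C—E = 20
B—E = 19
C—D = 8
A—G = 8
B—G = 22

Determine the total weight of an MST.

74

Kruskal's algorithm — process edges by increasing weight (ties by edge label):
A—G (8): add. Components now {A,G} {B} {C} {D} {E} {F}
C—D (8): add. Components now {A,G} {B} {C,D} {E} {F}
D—F (13): add. Components now {A,G} {B} {C,D,F} {E}
E—G (14): add. Components now {A,E,G} {B} {C,D,F}
A—F (15): add. Components now {A,C,D,E,F,G} {B}
A—C (16): skip — A and C already connected.
B—D (16): add. Components now {A,B,C,D,E,F,G}
MST edges: A—G, C—D, D—F, E—G, A—F, B—D; total weight 8+8+13+14+15+16 = 74.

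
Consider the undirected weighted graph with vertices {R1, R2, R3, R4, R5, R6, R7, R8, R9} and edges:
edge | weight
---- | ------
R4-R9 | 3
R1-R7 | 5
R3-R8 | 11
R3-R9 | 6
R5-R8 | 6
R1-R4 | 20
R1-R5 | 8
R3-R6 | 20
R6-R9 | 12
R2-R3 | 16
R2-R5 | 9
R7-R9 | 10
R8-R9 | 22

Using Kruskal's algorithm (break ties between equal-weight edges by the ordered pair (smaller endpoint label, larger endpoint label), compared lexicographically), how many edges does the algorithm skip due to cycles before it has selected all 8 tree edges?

1

Kruskal's algorithm — process edges by increasing weight (ties by edge label):
R4-R9 (3): add — endpoints in different components.
R1-R7 (5): add — endpoints in different components.
R3-R9 (6): add — endpoints in different components.
R5-R8 (6): add — endpoints in different components.
R1-R5 (8): add — endpoints in different components.
R2-R5 (9): add — endpoints in different components.
R7-R9 (10): add — endpoints in different components.
R3-R8 (11): skip — R3 and R8 already connected.
R6-R9 (12): add — endpoints in different components.
Edges rejected before the tree was complete: 1.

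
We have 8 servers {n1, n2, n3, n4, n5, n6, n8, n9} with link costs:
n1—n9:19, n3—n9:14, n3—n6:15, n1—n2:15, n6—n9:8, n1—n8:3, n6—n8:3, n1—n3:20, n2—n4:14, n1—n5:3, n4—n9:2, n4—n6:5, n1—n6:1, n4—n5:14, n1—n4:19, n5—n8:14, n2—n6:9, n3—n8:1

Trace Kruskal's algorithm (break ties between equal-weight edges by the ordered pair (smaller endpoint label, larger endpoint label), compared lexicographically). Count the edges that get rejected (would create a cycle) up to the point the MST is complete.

2

Sort edges by weight, then run Kruskal:
n1—n6 (1): add — endpoints in different components.
n3—n8 (1): add — endpoints in different components.
n4—n9 (2): add — endpoints in different components.
n1—n5 (3): add — endpoints in different components.
n1—n8 (3): add — endpoints in different components.
n6—n8 (3): skip — n6 and n8 already connected.
n4—n6 (5): add — endpoints in different components.
n6—n9 (8): skip — n6 and n9 already connected.
n2—n6 (9): add — endpoints in different components.
Edges rejected before the tree was complete: 2.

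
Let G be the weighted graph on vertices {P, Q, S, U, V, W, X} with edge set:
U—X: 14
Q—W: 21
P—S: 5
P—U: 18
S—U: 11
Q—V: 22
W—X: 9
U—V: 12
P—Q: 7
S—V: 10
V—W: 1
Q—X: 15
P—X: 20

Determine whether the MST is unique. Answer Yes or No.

Yes

Sort edges by weight, then run Kruskal:
V—W (1): add — endpoints in different components.
P—S (5): add — endpoints in different components.
P—Q (7): add — endpoints in different components.
W—X (9): add — endpoints in different components.
S—V (10): add — endpoints in different components.
S—U (11): add — endpoints in different components.
Every non-tree edge has weight strictly greater than the heaviest edge on the tree path between its endpoints, so the MST is unique.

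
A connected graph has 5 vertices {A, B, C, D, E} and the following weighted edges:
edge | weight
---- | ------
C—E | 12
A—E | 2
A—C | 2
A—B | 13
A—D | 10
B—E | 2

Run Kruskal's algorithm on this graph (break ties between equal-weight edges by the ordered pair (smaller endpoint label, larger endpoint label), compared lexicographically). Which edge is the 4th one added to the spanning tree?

Sort edges by weight, then run Kruskal:
A—C (2): add — endpoints in different components.
A—E (2): add — endpoints in different components.
B—E (2): add — endpoints in different components.
A—D (10): add — endpoints in different components.
The 4th edge added is A—D.

A-D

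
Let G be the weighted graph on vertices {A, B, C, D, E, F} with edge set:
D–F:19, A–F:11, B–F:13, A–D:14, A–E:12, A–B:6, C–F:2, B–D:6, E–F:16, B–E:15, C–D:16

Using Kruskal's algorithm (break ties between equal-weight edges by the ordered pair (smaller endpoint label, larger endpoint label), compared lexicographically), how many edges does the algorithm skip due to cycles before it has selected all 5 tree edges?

Kruskal: consider edges lightest-first.
C–F (2): add. Components now {A} {B} {C,F} {D} {E}
A–B (6): add. Components now {A,B} {C,F} {D} {E}
B–D (6): add. Components now {A,B,D} {C,F} {E}
A–F (11): add. Components now {A,B,C,D,F} {E}
A–E (12): add. Components now {A,B,C,D,E,F}
Edges rejected before the tree was complete: 0.

0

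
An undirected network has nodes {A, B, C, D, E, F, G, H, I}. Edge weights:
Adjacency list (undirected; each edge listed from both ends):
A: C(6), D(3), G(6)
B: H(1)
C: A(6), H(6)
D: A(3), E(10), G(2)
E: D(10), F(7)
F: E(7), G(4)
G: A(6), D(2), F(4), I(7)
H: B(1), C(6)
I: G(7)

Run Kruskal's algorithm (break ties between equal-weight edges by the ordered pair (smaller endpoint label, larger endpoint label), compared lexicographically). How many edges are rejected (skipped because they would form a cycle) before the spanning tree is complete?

1

Kruskal: consider edges lightest-first.
B–H (1): add — endpoints in different components.
D–G (2): add — endpoints in different components.
A–D (3): add — endpoints in different components.
F–G (4): add — endpoints in different components.
A–C (6): add — endpoints in different components.
A–G (6): skip — A and G already connected.
C–H (6): add — endpoints in different components.
E–F (7): add — endpoints in different components.
G–I (7): add — endpoints in different components.
Edges rejected before the tree was complete: 1.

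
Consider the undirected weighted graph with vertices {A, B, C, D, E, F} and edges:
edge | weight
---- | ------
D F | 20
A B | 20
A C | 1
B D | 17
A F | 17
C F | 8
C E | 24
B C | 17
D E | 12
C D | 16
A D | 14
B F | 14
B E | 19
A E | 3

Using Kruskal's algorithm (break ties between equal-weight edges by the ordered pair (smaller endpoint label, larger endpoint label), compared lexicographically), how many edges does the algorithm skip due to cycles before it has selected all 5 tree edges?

1

Sort edges by weight, then run Kruskal:
A C (1): add — endpoints in different components.
A E (3): add — endpoints in different components.
C F (8): add — endpoints in different components.
D E (12): add — endpoints in different components.
A D (14): skip — A and D already connected.
B F (14): add — endpoints in different components.
Edges rejected before the tree was complete: 1.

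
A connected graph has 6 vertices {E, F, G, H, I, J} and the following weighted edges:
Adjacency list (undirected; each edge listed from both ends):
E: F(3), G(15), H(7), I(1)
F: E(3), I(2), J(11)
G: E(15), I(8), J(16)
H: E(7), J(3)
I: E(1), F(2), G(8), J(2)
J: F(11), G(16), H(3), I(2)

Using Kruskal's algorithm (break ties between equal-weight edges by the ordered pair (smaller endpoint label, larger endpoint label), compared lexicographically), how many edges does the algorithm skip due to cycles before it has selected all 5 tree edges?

2

Kruskal: consider edges lightest-first.
E—I (1): add — endpoints in different components.
F—I (2): add — endpoints in different components.
I—J (2): add — endpoints in different components.
E—F (3): skip — E and F already connected.
H—J (3): add — endpoints in different components.
E—H (7): skip — E and H already connected.
G—I (8): add — endpoints in different components.
Edges rejected before the tree was complete: 2.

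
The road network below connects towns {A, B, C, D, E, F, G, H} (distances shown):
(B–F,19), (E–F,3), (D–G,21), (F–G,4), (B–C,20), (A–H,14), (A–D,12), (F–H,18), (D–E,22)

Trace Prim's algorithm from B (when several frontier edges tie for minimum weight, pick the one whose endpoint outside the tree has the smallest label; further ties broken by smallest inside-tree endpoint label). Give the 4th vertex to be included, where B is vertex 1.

Prim's algorithm from B:
Step 1: cheapest edge leaving the tree is B–F (19); add F.
Step 2: cheapest edge leaving the tree is E–F (3); add E.
Step 3: cheapest edge leaving the tree is F–G (4); add G.
Step 4: cheapest edge leaving the tree is F–H (18); add H.
Step 5: cheapest edge leaving the tree is A–H (14); add A.
Step 6: cheapest edge leaving the tree is A–D (12); add D.
Step 7: cheapest edge leaving the tree is B–C (20); add C.
Vertex order: B, F, E, G, H, A, D, C. The 4th vertex is G.

G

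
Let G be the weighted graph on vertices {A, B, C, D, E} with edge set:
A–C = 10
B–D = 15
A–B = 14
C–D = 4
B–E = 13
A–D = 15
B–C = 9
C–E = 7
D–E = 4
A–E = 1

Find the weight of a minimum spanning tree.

Kruskal: consider edges lightest-first.
A–E (1): add. Components now {A,E} {B} {C} {D}
C–D (4): add. Components now {A,E} {B} {C,D}
D–E (4): add. Components now {A,C,D,E} {B}
C–E (7): skip — C and E already connected.
B–C (9): add. Components now {A,B,C,D,E}
MST edges: A–E, C–D, D–E, B–C; total weight 1+4+4+9 = 18.

18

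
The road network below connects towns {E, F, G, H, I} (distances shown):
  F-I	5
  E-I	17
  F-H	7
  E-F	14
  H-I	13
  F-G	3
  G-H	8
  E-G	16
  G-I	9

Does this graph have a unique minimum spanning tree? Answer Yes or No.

Yes

Kruskal: consider edges lightest-first.
F-G (3): add — endpoints in different components.
F-I (5): add — endpoints in different components.
F-H (7): add — endpoints in different components.
G-H (8): skip — G and H already connected.
G-I (9): skip — G and I already connected.
H-I (13): skip — H and I already connected.
E-F (14): add — endpoints in different components.
Every non-tree edge has weight strictly greater than the heaviest edge on the tree path between its endpoints, so the MST is unique.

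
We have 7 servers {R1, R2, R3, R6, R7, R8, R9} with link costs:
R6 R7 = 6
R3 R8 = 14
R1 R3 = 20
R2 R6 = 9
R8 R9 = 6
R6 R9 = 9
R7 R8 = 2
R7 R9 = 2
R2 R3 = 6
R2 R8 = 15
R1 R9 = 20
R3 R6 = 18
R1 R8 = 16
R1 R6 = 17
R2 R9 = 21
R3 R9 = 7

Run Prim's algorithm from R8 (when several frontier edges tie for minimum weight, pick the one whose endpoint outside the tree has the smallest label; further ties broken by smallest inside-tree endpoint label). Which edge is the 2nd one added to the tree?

R7-R9

Grow the tree from R8 using Prim:
Step 1: cheapest edge leaving the tree is R7 R8 (2); add R7.
Step 2: cheapest edge leaving the tree is R7 R9 (2); add R9.
Step 3: cheapest edge leaving the tree is R6 R7 (6); add R6.
Step 4: cheapest edge leaving the tree is R3 R9 (7); add R3.
Step 5: cheapest edge leaving the tree is R2 R3 (6); add R2.
Step 6: cheapest edge leaving the tree is R1 R8 (16); add R1.
The 2nd edge added is R7 R9.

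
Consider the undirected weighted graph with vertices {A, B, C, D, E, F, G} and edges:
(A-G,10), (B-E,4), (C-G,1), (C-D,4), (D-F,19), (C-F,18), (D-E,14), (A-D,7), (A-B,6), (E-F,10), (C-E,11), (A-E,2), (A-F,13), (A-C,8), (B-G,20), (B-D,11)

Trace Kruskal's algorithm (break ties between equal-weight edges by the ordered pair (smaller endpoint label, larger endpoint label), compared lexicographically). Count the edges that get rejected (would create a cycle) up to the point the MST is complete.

Kruskal's algorithm — process edges by increasing weight (ties by edge label):
C-G (1): add — endpoints in different components.
A-E (2): add — endpoints in different components.
B-E (4): add — endpoints in different components.
C-D (4): add — endpoints in different components.
A-B (6): skip — A and B already connected.
A-D (7): add — endpoints in different components.
A-C (8): skip — A and C already connected.
A-G (10): skip — A and G already connected.
E-F (10): add — endpoints in different components.
Edges rejected before the tree was complete: 3.

3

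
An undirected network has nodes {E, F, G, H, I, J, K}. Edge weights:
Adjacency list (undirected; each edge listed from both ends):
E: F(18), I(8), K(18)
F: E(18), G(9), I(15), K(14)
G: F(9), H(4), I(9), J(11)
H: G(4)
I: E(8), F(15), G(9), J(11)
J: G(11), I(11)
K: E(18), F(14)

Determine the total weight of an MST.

Prim, starting at F.
Step 1: cheapest edge leaving the tree is F—G (9); add G.
Step 2: cheapest edge leaving the tree is G—H (4); add H.
Step 3: cheapest edge leaving the tree is G—I (9); add I.
Step 4: cheapest edge leaving the tree is E—I (8); add E.
Step 5: cheapest edge leaving the tree is G—J (11); add J.
Step 6: cheapest edge leaving the tree is F—K (14); add K.
MST edges: F—G, G—H, G—I, E—I, G—J, F—K; total weight 9+4+9+8+11+14 = 55.

55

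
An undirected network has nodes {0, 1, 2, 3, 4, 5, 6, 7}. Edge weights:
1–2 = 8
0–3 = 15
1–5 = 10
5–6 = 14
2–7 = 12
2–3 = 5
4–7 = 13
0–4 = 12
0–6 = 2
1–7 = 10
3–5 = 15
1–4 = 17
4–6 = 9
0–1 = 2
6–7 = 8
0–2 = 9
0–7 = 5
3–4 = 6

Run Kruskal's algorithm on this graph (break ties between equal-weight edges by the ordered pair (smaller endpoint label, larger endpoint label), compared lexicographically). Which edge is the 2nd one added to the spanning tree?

0-6

Sort edges by weight, then run Kruskal:
0–1 (2): add — endpoints in different components.
0–6 (2): add — endpoints in different components.
0–7 (5): add — endpoints in different components.
2–3 (5): add — endpoints in different components.
3–4 (6): add — endpoints in different components.
1–2 (8): add — endpoints in different components.
6–7 (8): skip — 6 and 7 already connected.
0–2 (9): skip — 0 and 2 already connected.
4–6 (9): skip — 4 and 6 already connected.
1–5 (10): add — endpoints in different components.
The 2nd edge added is 0–6.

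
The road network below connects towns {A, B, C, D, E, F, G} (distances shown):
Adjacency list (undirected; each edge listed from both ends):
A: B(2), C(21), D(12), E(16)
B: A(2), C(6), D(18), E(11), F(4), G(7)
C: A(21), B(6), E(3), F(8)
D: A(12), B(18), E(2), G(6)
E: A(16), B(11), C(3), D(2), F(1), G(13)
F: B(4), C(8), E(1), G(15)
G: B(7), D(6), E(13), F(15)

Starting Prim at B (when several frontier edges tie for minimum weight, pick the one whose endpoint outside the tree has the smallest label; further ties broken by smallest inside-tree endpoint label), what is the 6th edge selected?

D-G

Grow the tree from B using Prim:
Step 1: cheapest edge leaving the tree is A—B (2); add A.
Step 2: cheapest edge leaving the tree is B—F (4); add F.
Step 3: cheapest edge leaving the tree is E—F (1); add E.
Step 4: cheapest edge leaving the tree is D—E (2); add D.
Step 5: cheapest edge leaving the tree is C—E (3); add C.
Step 6: cheapest edge leaving the tree is D—G (6); add G.
The 6th edge added is D—G.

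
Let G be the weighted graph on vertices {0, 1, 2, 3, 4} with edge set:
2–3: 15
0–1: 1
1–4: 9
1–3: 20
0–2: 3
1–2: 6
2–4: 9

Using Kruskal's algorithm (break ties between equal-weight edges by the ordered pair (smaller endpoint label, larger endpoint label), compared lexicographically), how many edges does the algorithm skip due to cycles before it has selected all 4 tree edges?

2

Kruskal: consider edges lightest-first.
0–1 (1): add — endpoints in different components.
0–2 (3): add — endpoints in different components.
1–2 (6): skip — 1 and 2 already connected.
1–4 (9): add — endpoints in different components.
2–4 (9): skip — 2 and 4 already connected.
2–3 (15): add — endpoints in different components.
Edges rejected before the tree was complete: 2.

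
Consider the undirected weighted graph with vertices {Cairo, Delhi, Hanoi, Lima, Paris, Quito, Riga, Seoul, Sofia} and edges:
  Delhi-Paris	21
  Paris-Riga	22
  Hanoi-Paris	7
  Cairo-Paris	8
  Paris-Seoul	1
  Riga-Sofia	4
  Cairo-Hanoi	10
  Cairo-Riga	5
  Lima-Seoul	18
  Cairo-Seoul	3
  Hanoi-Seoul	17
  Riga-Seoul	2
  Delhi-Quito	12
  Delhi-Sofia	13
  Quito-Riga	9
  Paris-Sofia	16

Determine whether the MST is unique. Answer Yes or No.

Kruskal: consider edges lightest-first.
Paris-Seoul (1): add — endpoints in different components.
Riga-Seoul (2): add — endpoints in different components.
Cairo-Seoul (3): add — endpoints in different components.
Riga-Sofia (4): add — endpoints in different components.
Cairo-Riga (5): skip — Riga and Cairo already connected.
Hanoi-Paris (7): add — endpoints in different components.
Cairo-Paris (8): skip — Cairo and Paris already connected.
Quito-Riga (9): add — endpoints in different components.
Cairo-Hanoi (10): skip — Cairo and Hanoi already connected.
Delhi-Quito (12): add — endpoints in different components.
Delhi-Sofia (13): skip — Sofia and Delhi already connected.
Paris-Sofia (16): skip — Paris and Sofia already connected.
Hanoi-Seoul (17): skip — Hanoi and Seoul already connected.
Lima-Seoul (18): add — endpoints in different components.
Every non-tree edge has weight strictly greater than the heaviest edge on the tree path between its endpoints, so the MST is unique.

Yes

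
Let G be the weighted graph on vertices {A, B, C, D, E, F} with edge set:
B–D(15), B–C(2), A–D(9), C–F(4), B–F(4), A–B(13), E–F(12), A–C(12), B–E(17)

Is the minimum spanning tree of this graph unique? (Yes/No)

Kruskal's algorithm — process edges by increasing weight (ties by edge label):
B–C (2): add. Components now {A} {B,C} {D} {E} {F}
B–F (4): add. Components now {A} {B,C,F} {D} {E}
C–F (4): skip — C and F already connected.
A–D (9): add. Components now {A,D} {B,C,F} {E}
A–C (12): add. Components now {A,B,C,D,F} {E}
E–F (12): add. Components now {A,B,C,D,E,F}
Non-tree edge C–F has weight 4, equal to the heaviest edge on its tree cycle — swapping gives another MST of the same weight. Not unique.

No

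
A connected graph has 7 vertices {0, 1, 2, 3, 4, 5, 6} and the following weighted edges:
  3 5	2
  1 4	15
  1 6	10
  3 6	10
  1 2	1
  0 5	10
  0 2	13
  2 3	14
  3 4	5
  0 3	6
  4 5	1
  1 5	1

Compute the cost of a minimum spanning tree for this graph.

Kruskal: consider edges lightest-first.
1 2 (1): add. Components now {0} {1,2} {3} {4} {5} {6}
1 5 (1): add. Components now {0} {1,2,5} {3} {4} {6}
4 5 (1): add. Components now {0} {1,2,4,5} {3} {6}
3 5 (2): add. Components now {0} {1,2,3,4,5} {6}
3 4 (5): skip — 3 and 4 already connected.
0 3 (6): add. Components now {0,1,2,3,4,5} {6}
0 5 (10): skip — 0 and 5 already connected.
1 6 (10): add. Components now {0,1,2,3,4,5,6}
MST edges: 1 2, 1 5, 4 5, 3 5, 0 3, 1 6; total weight 1+1+1+2+6+10 = 21.

21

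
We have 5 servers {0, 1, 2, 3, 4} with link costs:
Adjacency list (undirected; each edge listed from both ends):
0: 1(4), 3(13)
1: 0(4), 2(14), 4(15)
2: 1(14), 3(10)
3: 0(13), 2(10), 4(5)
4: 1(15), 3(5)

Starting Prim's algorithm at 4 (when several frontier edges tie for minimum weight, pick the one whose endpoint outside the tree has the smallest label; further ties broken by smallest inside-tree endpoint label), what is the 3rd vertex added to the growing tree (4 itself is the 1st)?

2

Prim's algorithm from 4:
Step 1: cheapest edge leaving the tree is 3 4 (5); add 3.
Step 2: cheapest edge leaving the tree is 2 3 (10); add 2.
Step 3: cheapest edge leaving the tree is 0 3 (13); add 0.
Step 4: cheapest edge leaving the tree is 0 1 (4); add 1.
Vertex order: 4, 3, 2, 0, 1. The 3rd vertex is 2.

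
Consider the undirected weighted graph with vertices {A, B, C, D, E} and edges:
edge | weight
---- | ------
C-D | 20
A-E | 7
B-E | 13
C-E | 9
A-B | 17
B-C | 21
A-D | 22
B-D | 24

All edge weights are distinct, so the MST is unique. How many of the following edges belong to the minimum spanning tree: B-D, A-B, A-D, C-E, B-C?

Kruskal's algorithm — process edges by increasing weight (ties by edge label):
A-E (7): add. Components now {A,E} {B} {C} {D}
C-E (9): add. Components now {A,C,E} {B} {D}
B-E (13): add. Components now {A,B,C,E} {D}
A-B (17): skip — A and B already connected.
C-D (20): add. Components now {A,B,C,D,E}
MST edge set: {A-E, C-E, B-E, C-D}.
Of the listed edges, {C-E} are in the MST → 1.

1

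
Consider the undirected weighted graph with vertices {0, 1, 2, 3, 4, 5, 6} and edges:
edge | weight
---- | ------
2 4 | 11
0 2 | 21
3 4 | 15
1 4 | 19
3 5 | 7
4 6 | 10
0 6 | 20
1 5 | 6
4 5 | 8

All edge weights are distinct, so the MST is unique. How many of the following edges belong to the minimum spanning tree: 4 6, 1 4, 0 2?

1

Kruskal: consider edges lightest-first.
1 5 (6): add — endpoints in different components.
3 5 (7): add — endpoints in different components.
4 5 (8): add — endpoints in different components.
4 6 (10): add — endpoints in different components.
2 4 (11): add — endpoints in different components.
3 4 (15): skip — 3 and 4 already connected.
1 4 (19): skip — 1 and 4 already connected.
0 6 (20): add — endpoints in different components.
MST edge set: {1 5, 3 5, 4 5, 4 6, 2 4, 0 6}.
Of the listed edges, {4 6} are in the MST → 1.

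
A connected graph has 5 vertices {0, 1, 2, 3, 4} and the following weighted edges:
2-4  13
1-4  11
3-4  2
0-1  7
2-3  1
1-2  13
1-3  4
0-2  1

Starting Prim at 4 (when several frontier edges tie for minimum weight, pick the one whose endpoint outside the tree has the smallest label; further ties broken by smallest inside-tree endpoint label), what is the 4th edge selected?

1-3

Grow the tree from 4 using Prim:
Step 1: frontier [3-4 2, 1-4 11, 2-4 13] → take 3-4 (2); add 3.
Step 2: frontier [2-3 1, 1-3 4, 1-4 11, 2-4 13] → take 2-3 (1); add 2.
Step 3: frontier [0-2 1, 1-2 13, 1-3 4, 1-4 11] → take 0-2 (1); add 0.
Step 4: frontier [0-1 7, 1-2 13, 1-3 4, 1-4 11] → take 1-3 (4); add 1.
The 4th edge added is 1-3.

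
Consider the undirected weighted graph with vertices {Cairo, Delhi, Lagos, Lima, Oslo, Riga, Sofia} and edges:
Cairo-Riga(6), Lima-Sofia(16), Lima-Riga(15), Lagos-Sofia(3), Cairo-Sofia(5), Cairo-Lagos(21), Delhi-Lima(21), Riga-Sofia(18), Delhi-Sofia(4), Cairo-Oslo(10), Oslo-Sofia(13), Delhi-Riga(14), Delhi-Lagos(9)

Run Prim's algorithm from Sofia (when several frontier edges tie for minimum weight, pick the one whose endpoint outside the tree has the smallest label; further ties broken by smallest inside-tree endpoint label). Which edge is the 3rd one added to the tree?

Cairo-Sofia

Grow the tree from Sofia using Prim:
Step 1: cheapest edge leaving the tree is Lagos-Sofia (3); add Lagos.
Step 2: cheapest edge leaving the tree is Delhi-Sofia (4); add Delhi.
Step 3: cheapest edge leaving the tree is Cairo-Sofia (5); add Cairo.
Step 4: cheapest edge leaving the tree is Cairo-Riga (6); add Riga.
Step 5: cheapest edge leaving the tree is Cairo-Oslo (10); add Oslo.
Step 6: cheapest edge leaving the tree is Lima-Riga (15); add Lima.
The 3rd edge added is Cairo-Sofia.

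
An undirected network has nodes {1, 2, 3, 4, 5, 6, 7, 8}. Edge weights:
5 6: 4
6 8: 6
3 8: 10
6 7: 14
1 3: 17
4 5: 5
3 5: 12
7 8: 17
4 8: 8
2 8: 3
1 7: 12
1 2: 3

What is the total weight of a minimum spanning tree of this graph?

Grow the tree from 8 using Prim:
Step 1: cheapest edge leaving the tree is 2 8 (3); add 2.
Step 2: cheapest edge leaving the tree is 1 2 (3); add 1.
Step 3: cheapest edge leaving the tree is 6 8 (6); add 6.
Step 4: cheapest edge leaving the tree is 5 6 (4); add 5.
Step 5: cheapest edge leaving the tree is 4 5 (5); add 4.
Step 6: cheapest edge leaving the tree is 3 8 (10); add 3.
Step 7: cheapest edge leaving the tree is 1 7 (12); add 7.
MST edges: 2 8, 1 2, 6 8, 5 6, 4 5, 3 8, 1 7; total weight 3+3+6+4+5+10+12 = 43.

43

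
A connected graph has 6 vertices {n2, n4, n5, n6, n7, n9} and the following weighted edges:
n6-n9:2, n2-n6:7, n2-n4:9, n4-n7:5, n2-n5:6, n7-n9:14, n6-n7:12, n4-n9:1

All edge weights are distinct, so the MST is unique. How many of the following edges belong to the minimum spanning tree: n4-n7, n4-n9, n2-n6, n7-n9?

3

Kruskal's algorithm — process edges by increasing weight (ties by edge label):
n4-n9 (1): add — endpoints in different components.
n6-n9 (2): add — endpoints in different components.
n4-n7 (5): add — endpoints in different components.
n2-n5 (6): add — endpoints in different components.
n2-n6 (7): add — endpoints in different components.
MST edge set: {n4-n9, n6-n9, n4-n7, n2-n5, n2-n6}.
Of the listed edges, {n4-n7, n4-n9, n2-n6} are in the MST → 3.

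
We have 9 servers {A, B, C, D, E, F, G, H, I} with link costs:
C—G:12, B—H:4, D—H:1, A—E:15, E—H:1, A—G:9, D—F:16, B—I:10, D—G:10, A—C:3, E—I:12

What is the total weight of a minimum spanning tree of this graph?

Prim, starting at B.
Step 1: frontier [B—H 4, B—I 10] → take B—H (4); add H.
Step 2: frontier [B—I 10, D—H 1, E—H 1] → take D—H (1); add D.
Step 3: frontier [B—I 10, D—G 10, D—F 16, E—H 1] → take E—H (1); add E.
Step 4: frontier [B—I 10, D—G 10, D—F 16, E—I 12, A—E 15] → take D—G (10); add G.
Step 5: frontier [B—I 10, D—F 16, E—I 12, A—E 15, A—G 9, C—G 12] → take A—G (9); add A.
Step 6: frontier [A—C 3, B—I 10, D—F 16, E—I 12, C—G 12] → take A—C (3); add C.
Step 7: frontier [B—I 10, D—F 16, E—I 12] → take B—I (10); add I.
Step 8: frontier [D—F 16] → take D—F (16); add F.
MST edges: B—H, D—H, E—H, D—G, A—G, A—C, B—I, D—F; total weight 4+1+1+10+9+3+10+16 = 54.

54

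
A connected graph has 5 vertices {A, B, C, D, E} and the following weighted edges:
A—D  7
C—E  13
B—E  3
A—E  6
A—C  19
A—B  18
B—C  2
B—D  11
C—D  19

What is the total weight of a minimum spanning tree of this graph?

Sort edges by weight, then run Kruskal:
B—C (2): add — endpoints in different components.
B—E (3): add — endpoints in different components.
A—E (6): add — endpoints in different components.
A—D (7): add — endpoints in different components.
MST edges: B—C, B—E, A—E, A—D; total weight 2+3+6+7 = 18.

18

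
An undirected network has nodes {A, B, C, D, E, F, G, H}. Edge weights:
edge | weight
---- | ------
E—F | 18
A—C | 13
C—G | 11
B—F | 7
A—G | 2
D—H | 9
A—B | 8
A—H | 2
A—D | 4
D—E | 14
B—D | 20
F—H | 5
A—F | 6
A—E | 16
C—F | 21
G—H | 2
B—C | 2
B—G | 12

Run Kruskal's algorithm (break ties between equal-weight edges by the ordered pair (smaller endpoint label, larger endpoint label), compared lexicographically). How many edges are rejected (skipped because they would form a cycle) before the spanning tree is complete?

7

Kruskal: consider edges lightest-first.
A—G (2): add — endpoints in different components.
A—H (2): add — endpoints in different components.
B—C (2): add — endpoints in different components.
G—H (2): skip — G and H already connected.
A—D (4): add — endpoints in different components.
F—H (5): add — endpoints in different components.
A—F (6): skip — A and F already connected.
B—F (7): add — endpoints in different components.
A—B (8): skip — A and B already connected.
D—H (9): skip — D and H already connected.
C—G (11): skip — C and G already connected.
B—G (12): skip — B and G already connected.
A—C (13): skip — A and C already connected.
D—E (14): add — endpoints in different components.
Edges rejected before the tree was complete: 7.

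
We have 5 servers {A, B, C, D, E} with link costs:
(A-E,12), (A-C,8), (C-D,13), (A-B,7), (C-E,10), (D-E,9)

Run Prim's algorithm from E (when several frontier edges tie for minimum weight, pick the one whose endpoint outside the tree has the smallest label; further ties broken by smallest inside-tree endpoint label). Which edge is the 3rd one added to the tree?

Prim's algorithm from E:
Step 1: cheapest edge leaving the tree is D-E (9); add D.
Step 2: cheapest edge leaving the tree is C-E (10); add C.
Step 3: cheapest edge leaving the tree is A-C (8); add A.
Step 4: cheapest edge leaving the tree is A-B (7); add B.
The 3rd edge added is A-C.

A-C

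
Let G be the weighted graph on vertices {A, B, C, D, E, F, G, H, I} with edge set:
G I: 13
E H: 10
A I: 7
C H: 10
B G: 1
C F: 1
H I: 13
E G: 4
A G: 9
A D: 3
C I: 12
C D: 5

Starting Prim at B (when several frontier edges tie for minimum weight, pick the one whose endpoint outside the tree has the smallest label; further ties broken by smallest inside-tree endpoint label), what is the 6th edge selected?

Prim, starting at B.
Step 1: cheapest edge leaving the tree is B G (1); add G.
Step 2: cheapest edge leaving the tree is E G (4); add E.
Step 3: cheapest edge leaving the tree is A G (9); add A.
Step 4: cheapest edge leaving the tree is A D (3); add D.
Step 5: cheapest edge leaving the tree is C D (5); add C.
Step 6: cheapest edge leaving the tree is C F (1); add F.
Step 7: cheapest edge leaving the tree is A I (7); add I.
Step 8: cheapest edge leaving the tree is C H (10); add H.
The 6th edge added is C F.

C-F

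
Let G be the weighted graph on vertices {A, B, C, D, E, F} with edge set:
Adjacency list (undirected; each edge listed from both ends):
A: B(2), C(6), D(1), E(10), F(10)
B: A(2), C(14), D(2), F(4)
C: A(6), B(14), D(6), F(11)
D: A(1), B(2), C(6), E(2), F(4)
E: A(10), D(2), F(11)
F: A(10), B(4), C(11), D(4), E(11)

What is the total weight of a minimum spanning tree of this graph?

15

Prim's algorithm from C:
Step 1: frontier [A-C 6, C-D 6, C-F 11, B-C 14] → take A-C (6); add A.
Step 2: frontier [A-D 1, A-B 2, A-E 10, A-F 10, C-D 6, C-F 11, B-C 14] → take A-D (1); add D.
Step 3: frontier [A-B 2, A-E 10, A-F 10, C-F 11, B-C 14, B-D 2, D-E 2, D-F 4] → take A-B (2); add B.
Step 4: frontier [A-E 10, A-F 10, B-F 4, C-F 11, D-E 2, D-F 4] → take D-E (2); add E.
Step 5: frontier [A-F 10, B-F 4, C-F 11, D-F 4, E-F 11] → take B-F (4); add F.
MST edges: A-C, A-D, A-B, D-E, B-F; total weight 6+1+2+2+4 = 15.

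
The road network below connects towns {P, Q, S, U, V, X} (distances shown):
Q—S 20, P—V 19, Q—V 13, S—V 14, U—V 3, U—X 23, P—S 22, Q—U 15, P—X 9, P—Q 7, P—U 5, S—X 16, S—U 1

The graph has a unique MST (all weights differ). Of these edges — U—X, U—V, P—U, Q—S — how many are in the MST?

Sort edges by weight, then run Kruskal:
S—U (1): add — endpoints in different components.
U—V (3): add — endpoints in different components.
P—U (5): add — endpoints in different components.
P—Q (7): add — endpoints in different components.
P—X (9): add — endpoints in different components.
MST edge set: {S—U, U—V, P—U, P—Q, P—X}.
Of the listed edges, {U—V, P—U} are in the MST → 2.

2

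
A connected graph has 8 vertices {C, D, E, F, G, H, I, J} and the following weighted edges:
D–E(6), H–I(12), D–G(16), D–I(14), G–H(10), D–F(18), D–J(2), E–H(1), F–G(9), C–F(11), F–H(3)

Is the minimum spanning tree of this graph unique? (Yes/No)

Yes

Sort edges by weight, then run Kruskal:
E–H (1): add — endpoints in different components.
D–J (2): add — endpoints in different components.
F–H (3): add — endpoints in different components.
D–E (6): add — endpoints in different components.
F–G (9): add — endpoints in different components.
G–H (10): skip — G and H already connected.
C–F (11): add — endpoints in different components.
H–I (12): add — endpoints in different components.
Every non-tree edge has weight strictly greater than the heaviest edge on the tree path between its endpoints, so the MST is unique.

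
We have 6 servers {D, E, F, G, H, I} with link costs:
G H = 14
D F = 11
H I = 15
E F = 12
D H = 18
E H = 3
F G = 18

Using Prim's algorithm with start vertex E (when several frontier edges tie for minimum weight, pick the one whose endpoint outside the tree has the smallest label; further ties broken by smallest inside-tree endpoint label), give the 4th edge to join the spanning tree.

Prim's algorithm from E:
Step 1: cheapest edge leaving the tree is E H (3); add H.
Step 2: cheapest edge leaving the tree is E F (12); add F.
Step 3: cheapest edge leaving the tree is D F (11); add D.
Step 4: cheapest edge leaving the tree is G H (14); add G.
Step 5: cheapest edge leaving the tree is H I (15); add I.
The 4th edge added is G H.

G-H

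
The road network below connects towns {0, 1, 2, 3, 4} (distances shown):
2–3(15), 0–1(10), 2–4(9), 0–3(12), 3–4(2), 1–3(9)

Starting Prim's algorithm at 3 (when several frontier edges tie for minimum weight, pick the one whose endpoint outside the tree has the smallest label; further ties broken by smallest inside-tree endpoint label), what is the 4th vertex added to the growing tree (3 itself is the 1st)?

2

Grow the tree from 3 using Prim:
Step 1: cheapest edge leaving the tree is 3–4 (2); add 4.
Step 2: cheapest edge leaving the tree is 1–3 (9); add 1.
Step 3: cheapest edge leaving the tree is 2–4 (9); add 2.
Step 4: cheapest edge leaving the tree is 0–1 (10); add 0.
Vertex order: 3, 4, 1, 2, 0. The 4th vertex is 2.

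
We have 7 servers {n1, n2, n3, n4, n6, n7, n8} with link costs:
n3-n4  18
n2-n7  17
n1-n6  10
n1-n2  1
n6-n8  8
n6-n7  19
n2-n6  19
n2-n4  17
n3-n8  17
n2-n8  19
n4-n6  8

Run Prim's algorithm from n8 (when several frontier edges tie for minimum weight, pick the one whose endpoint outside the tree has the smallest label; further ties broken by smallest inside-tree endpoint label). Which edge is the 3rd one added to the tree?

n1-n6

Prim's algorithm from n8:
Step 1: frontier [n6-n8 8, n3-n8 17, n2-n8 19] → take n6-n8 (8); add n6.
Step 2: frontier [n4-n6 8, n1-n6 10, n2-n6 19, n6-n7 19, n3-n8 17, n2-n8 19] → take n4-n6 (8); add n4.
Step 3: frontier [n2-n4 17, n3-n4 18, n1-n6 10, n2-n6 19, n6-n7 19, n3-n8 17, n2-n8 19] → take n1-n6 (10); add n1.
Step 4: frontier [n1-n2 1, n2-n4 17, n3-n4 18, n2-n6 19, n6-n7 19, n3-n8 17, n2-n8 19] → take n1-n2 (1); add n2.
Step 5: frontier [n2-n7 17, n3-n4 18, n6-n7 19, n3-n8 17] → take n3-n8 (17); add n3.
Step 6: frontier [n2-n7 17, n6-n7 19] → take n2-n7 (17); add n7.
The 3rd edge added is n1-n6.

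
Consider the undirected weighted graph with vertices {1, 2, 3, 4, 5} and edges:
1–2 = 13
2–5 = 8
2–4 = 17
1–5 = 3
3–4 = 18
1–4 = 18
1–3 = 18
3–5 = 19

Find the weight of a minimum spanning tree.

Grow the tree from 4 using Prim:
Step 1: frontier [2–4 17, 1–4 18, 3–4 18] → take 2–4 (17); add 2.
Step 2: frontier [2–5 8, 1–2 13, 1–4 18, 3–4 18] → take 2–5 (8); add 5.
Step 3: frontier [1–2 13, 1–4 18, 3–4 18, 1–5 3, 3–5 19] → take 1–5 (3); add 1.
Step 4: frontier [1–3 18, 3–4 18, 3–5 19] → take 1–3 (18); add 3.
MST edges: 2–4, 2–5, 1–5, 1–3; total weight 17+8+3+18 = 46.

46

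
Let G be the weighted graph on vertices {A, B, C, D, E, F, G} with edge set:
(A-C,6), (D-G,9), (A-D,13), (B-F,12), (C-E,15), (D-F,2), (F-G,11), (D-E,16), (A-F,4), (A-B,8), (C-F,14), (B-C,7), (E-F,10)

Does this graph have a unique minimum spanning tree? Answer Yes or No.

Kruskal's algorithm — process edges by increasing weight (ties by edge label):
D-F (2): add. Components now {A} {B} {C} {D,F} {E} {G}
A-F (4): add. Components now {A,D,F} {B} {C} {E} {G}
A-C (6): add. Components now {A,C,D,F} {B} {E} {G}
B-C (7): add. Components now {A,B,C,D,F} {E} {G}
A-B (8): skip — A and B already connected.
D-G (9): add. Components now {A,B,C,D,F,G} {E}
E-F (10): add. Components now {A,B,C,D,E,F,G}
Every non-tree edge has weight strictly greater than the heaviest edge on the tree path between its endpoints, so the MST is unique.

Yes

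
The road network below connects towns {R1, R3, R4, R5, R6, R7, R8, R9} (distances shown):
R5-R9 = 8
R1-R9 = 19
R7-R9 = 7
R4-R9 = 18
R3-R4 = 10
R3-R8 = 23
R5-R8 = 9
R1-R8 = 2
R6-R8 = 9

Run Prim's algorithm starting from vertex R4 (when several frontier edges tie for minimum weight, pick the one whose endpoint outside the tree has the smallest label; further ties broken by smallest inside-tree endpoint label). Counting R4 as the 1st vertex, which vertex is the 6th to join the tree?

Prim, starting at R4.
Step 1: cheapest edge leaving the tree is R3-R4 (10); add R3.
Step 2: cheapest edge leaving the tree is R4-R9 (18); add R9.
Step 3: cheapest edge leaving the tree is R7-R9 (7); add R7.
Step 4: cheapest edge leaving the tree is R5-R9 (8); add R5.
Step 5: cheapest edge leaving the tree is R5-R8 (9); add R8.
Step 6: cheapest edge leaving the tree is R1-R8 (2); add R1.
Step 7: cheapest edge leaving the tree is R6-R8 (9); add R6.
Vertex order: R4, R3, R9, R7, R5, R8, R1, R6. The 6th vertex is R8.

R8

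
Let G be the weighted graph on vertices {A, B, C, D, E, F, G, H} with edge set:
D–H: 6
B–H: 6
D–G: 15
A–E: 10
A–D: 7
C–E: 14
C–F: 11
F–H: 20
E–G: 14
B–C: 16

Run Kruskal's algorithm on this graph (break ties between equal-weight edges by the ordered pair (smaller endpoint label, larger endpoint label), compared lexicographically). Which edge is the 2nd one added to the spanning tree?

D-H

Sort edges by weight, then run Kruskal:
B–H (6): add — endpoints in different components.
D–H (6): add — endpoints in different components.
A–D (7): add — endpoints in different components.
A–E (10): add — endpoints in different components.
C–F (11): add — endpoints in different components.
C–E (14): add — endpoints in different components.
E–G (14): add — endpoints in different components.
The 2nd edge added is D–H.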